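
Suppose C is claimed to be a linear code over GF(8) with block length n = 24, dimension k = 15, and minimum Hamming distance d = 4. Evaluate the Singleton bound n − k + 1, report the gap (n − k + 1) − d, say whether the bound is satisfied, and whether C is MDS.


Singleton RHS = n − k + 1 = 10, slack = 6, bound satisfied, not MDS.

Singleton bound: d ≤ n − k + 1.
Here n = 24, k = 15, so n − k + 1 = 10.
Given d = 4, check d ≤ 10: YES.
Slack = (n − k + 1) − d = 6.
The code is NOT MDS (slack = 6 > 0).
Description: the claimed parameters are [24, 15, 4]_8; such a code would be non-MDS.


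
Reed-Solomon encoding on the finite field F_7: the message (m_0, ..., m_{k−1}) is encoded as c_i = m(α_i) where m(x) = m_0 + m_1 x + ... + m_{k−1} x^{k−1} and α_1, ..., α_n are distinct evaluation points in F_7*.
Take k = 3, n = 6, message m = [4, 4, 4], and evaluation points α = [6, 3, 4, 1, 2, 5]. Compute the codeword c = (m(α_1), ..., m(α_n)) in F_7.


c = [4, 3, 0, 5, 0, 5]

Message polynomial: m(x) = 4 + 4·x + 4·x^2 (mod 7).
For each evaluation point α_i, compute m(α_i) mod 7:
  α_1 = 6: Horner steps 4 → 0 → 4, so m(6) = 4.
  α_2 = 3: Horner steps 4 → 2 → 3, so m(3) = 3.
  α_3 = 4: Horner steps 4 → 6 → 0, so m(4) = 0.
  α_4 = 1: Horner steps 4 → 1 → 5, so m(1) = 5.
  α_5 = 2: Horner steps 4 → 5 → 0, so m(2) = 0.
  α_6 = 5: Horner steps 4 → 3 → 5, so m(5) = 5.
Codeword c = [4, 3, 0, 5, 0, 5] ∈ F_7^6.


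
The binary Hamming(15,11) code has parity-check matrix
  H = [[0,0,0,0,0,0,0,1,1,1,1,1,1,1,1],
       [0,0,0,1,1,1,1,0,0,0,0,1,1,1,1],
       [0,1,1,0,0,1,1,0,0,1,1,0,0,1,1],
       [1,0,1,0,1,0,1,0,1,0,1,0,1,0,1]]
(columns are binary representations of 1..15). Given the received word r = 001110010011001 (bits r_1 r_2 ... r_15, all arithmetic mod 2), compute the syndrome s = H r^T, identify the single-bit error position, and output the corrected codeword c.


s = (0, 0, 1, 0)^T, error position = 2, corrected codeword c = 011110010011001

Compute s = H r^T mod 2 one row at a time:
  s_1 = 1 + 0 + 0 + 1 + 1 + 0 + 0 + 1 = 4 ≡ 0 (mod 2).
  s_2 = 1 + 1 + 0 + 0 + 1 + 0 + 0 + 1 = 4 ≡ 0 (mod 2).
  s_3 = 0 + 1 + 0 + 0 + 0 + 1 + 0 + 1 = 3 ≡ 1 (mod 2).
  s_4 = 0 + 1 + 1 + 0 + 0 + 1 + 0 + 1 = 4 ≡ 0 (mod 2).
s = (0, 0, 1, 0)^T — this equals column 2 of H (binary 0010), so error is at position 2.
Correct: flip bit 2 of r = 001110010011001 to get c = 011110010011001.


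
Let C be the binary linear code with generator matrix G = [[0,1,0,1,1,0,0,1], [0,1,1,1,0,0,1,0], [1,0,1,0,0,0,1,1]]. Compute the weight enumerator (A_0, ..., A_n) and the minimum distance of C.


Weight distribution: A_0 = 1, A_2 = 1, A_4 = 5, A_6 = 1. Minimum distance d = 2.

Enumerate all 2^3 = 8 messages m ∈ F_2^3.
For each, compute codeword c = mG in F_2^8, then tally its weight.
  m = 000 → c = 00000000, weight = 0.
  m = 100 → c = 01011001, weight = 4.
  m = 010 → c = 01110010, weight = 4.
  m = 110 → c = 00101011, weight = 4.
  m = 001 → c = 10100011, weight = 4.
  m = 101 → c = 11111010, weight = 6.
  m = 011 → c = 11010001, weight = 4.
  m = 111 → c = 10001000, weight = 2.
Tally weights:
  weight 0: 1 codewords.
  weight 2: 1 codewords.
  weight 4: 5 codewords.
  weight 6: 1 codewords.
Minimum distance d = smallest w > 0 with A_w > 0 = 2.
Sanity: Σ A_w = 8 = 2^3 = 8 ✓.


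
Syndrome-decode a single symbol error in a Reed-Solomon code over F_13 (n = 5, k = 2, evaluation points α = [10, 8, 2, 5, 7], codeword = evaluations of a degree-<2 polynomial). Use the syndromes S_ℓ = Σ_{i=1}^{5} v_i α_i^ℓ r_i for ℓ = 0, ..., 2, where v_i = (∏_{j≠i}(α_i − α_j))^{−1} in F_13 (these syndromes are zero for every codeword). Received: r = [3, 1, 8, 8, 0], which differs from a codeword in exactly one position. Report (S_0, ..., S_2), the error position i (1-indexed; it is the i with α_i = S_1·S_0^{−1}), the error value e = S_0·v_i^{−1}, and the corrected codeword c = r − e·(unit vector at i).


S = (10, 11, 3), error at position 4, error magnitude e = 10, c = [3, 1, 8, 11, 0].

Step 1: column multipliers v_i = (∏_{j≠i}(α_i − α_j))^{−1} mod 13.
  i = 1 (α = 10): (10−8)(10−2)(10−5)(10−7) = 2·8·5·3 = 240 ≡ 6, so v_1 = 6^{−1} = 11 (mod 13).
  i = 2 (α = 8): (8−10)(8−2)(8−5)(8−7) = (−2)·6·3·1 = −36 ≡ 3, so v_2 = 3^{−1} = 9 (mod 13).
  i = 3 (α = 2): (2−10)(2−8)(2−5)(2−7) = (−8)·(−6)·(−3)·(−5) = 720 ≡ 5, so v_3 = 5^{−1} = 8 (mod 13).
  i = 4 (α = 5): (5−10)(5−8)(5−2)(5−7) = (−5)·(−3)·3·(−2) = −90 ≡ 1, so v_4 = 1^{−1} = 1 (mod 13).
  i = 5 (α = 7): (7−10)(7−8)(7−2)(7−5) = (−3)·(−1)·5·2 = 30 ≡ 4, so v_5 = 4^{−1} = 10 (mod 13).
  v = [11, 9, 8, 1, 10].
Step 2: syndromes of r = [3, 1, 8, 8, 0] (all sums mod 13).
  S_0 = Σ v_i r_i = 11·3 + 9·1 + 8·8 + 1·8 + 10·0 = 114 ≡ 10.
  S_1 = Σ v_i α_i r_i = 11·10·3 + 9·8·1 + 8·2·8 + 1·5·8 + 10·7·0 = 570 ≡ 11.
  α_i^2 mod 13 = [9, 12, 4, 12, 10].
  S_2 = Σ v_i α_i^2 r_i = 11·9·3 + 9·12·1 + 8·4·8 + 1·12·8 + 10·10·0 = 757 ≡ 3.
  S = (10, 11, 3) ≠ 0, so r is not a codeword (an error is present).
Step 3: locate the error. For a single error e at position i, S_ℓ = v_i·e·α_i^ℓ, so α_err = S_1/S_0.
  S_0^{−1} = 10^{−1} = 4 (mod 13), so α_err = 11·4 = 44 ≡ 5 = α_4. Error position i = 4.
  Consistency check: S_2/S_1 = 3·6 = 18 ≡ 5 = α_err ✓ (single-error assumption holds).
Step 4: error magnitude e = S_0/v_4 = S_0·∏_{j≠4}(α_4 − α_j) = 10·1 = 10 ≡ 10 (mod 13).
Step 5: correct position 4: c_4 = r_4 − e = 8 − 10 ≡ 11 (mod 13). Hence c = [3, 1, 8, 11, 0].
  Check: interpolating c through the α_i gives m(x) = 6 + 1·x (degree < 2) with m(α_i) = c_i for every i, so c is indeed a codeword.


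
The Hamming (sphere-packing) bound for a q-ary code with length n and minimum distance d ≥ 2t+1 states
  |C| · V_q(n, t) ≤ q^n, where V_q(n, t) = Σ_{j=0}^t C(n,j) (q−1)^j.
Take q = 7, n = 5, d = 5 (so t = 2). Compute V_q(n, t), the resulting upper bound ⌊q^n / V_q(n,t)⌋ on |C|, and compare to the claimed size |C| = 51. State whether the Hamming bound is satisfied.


V_q(n, t) = 391, q^n = 16807, Hamming bound = 42, |C| = 51 > bound (violated).

Step 1: Compute V_q(n, t) = Σ_{j=0}^2 C(n, j) (q−1)^j.
  j = 0: C(5,0)·(6)^0 = 1·1 = 1.
  j = 1: C(5,1)·(6)^1 = 5·6 = 30.
  j = 2: C(5,2)·(6)^2 = 10·36 = 360.
  V_q(n, t) = 1 + 30 + 360 = 391.
Step 2: q^n = 7^5 = 16807.
Step 3: Hamming bound ⌊q^n / V_q(n,t)⌋ = ⌊16807/391⌋ = 42.
Step 4: Compare |C| = 51 to 42: violated.
The claimed |C| lies above the Hamming bound, so no 7-ary code of length 5 with d ≥ 5 can have 51 codewords.


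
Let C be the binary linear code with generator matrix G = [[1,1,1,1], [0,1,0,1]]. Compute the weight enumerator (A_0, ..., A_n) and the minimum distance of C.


Weight distribution: A_0 = 1, A_2 = 2, A_4 = 1. Minimum distance d = 2.

Enumerate all 2^2 = 4 messages m ∈ F_2^2.
For each, compute codeword c = mG in F_2^4, then tally its weight.
  m = 00 → c = 0000, weight = 0.
  m = 10 → c = 1111, weight = 4.
  m = 01 → c = 0101, weight = 2.
  m = 11 → c = 1010, weight = 2.
Tally weights:
  weight 0: 1 codewords.
  weight 2: 2 codewords.
  weight 4: 1 codewords.
Minimum distance d = smallest w > 0 with A_w > 0 = 2.
Sanity: Σ A_w = 4 = 2^2 = 4 ✓.


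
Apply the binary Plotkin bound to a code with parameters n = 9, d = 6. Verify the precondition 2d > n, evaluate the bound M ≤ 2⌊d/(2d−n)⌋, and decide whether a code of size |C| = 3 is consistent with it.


Plotkin bound M ≤ 4; given |C| = 3 ≤ bound (satisfied).

Check applicability: 2d = 12, n = 9.
2d − n = 3 > 0, so Plotkin applies.
Compute d/(2d−n) = 6/3 ≈ 2.0000.
⌊d/(2d−n)⌋ = 2.
Plotkin bound: M ≤ 2·2 = 4.
Given |C| = 3, check: satisfied.
This |C| is below the Plotkin bound.


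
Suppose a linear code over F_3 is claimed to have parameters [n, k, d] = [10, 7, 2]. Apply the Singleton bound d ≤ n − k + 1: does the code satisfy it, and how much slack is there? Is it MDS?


Singleton RHS = n − k + 1 = 4, slack = 2, bound satisfied, not MDS.

Singleton bound: d ≤ n − k + 1.
Here n = 10, k = 7, so n − k + 1 = 4.
Given d = 2, check d ≤ 4: YES.
Slack = (n − k + 1) − d = 2.
The code is NOT MDS (slack = 2 > 0).
Description: the claimed parameters are [10, 7, 2]_3; such a code would be non-MDS.


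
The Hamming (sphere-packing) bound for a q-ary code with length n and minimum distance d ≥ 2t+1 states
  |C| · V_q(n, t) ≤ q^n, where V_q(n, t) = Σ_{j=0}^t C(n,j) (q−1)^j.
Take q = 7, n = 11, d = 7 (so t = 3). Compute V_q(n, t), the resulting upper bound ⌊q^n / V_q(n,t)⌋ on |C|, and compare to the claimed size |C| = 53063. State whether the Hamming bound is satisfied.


V_q(n, t) = 37687, q^n = 1977326743, Hamming bound = 52467, |C| = 53063 > bound (violated).

Step 1: Compute V_q(n, t) = Σ_{j=0}^3 C(n, j) (q−1)^j.
  j = 0: C(11,0)·(6)^0 = 1·1 = 1.
  j = 1: C(11,1)·(6)^1 = 11·6 = 66.
  j = 2: C(11,2)·(6)^2 = 55·36 = 1980.
  j = 3: C(11,3)·(6)^3 = 165·216 = 35640.
  V_q(n, t) = 1 + 66 + 1980 + 35640 = 37687.
Step 2: q^n = 7^11 = 1977326743.
Step 3: Hamming bound ⌊q^n / V_q(n,t)⌋ = ⌊1977326743/37687⌋ = 52467.
Step 4: Compare |C| = 53063 to 52467: violated.
The claimed |C| lies above the Hamming bound, so no 7-ary code of length 11 with d ≥ 7 can have 53063 codewords.


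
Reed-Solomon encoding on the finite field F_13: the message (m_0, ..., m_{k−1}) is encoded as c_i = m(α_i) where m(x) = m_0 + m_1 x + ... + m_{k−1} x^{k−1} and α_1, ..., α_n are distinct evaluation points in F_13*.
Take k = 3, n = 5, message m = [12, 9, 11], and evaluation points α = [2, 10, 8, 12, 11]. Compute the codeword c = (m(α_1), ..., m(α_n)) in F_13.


c = [9, 6, 8, 1, 12]

Message polynomial: m(x) = 12 + 9·x + 11·x^2 (mod 13).
For each evaluation point α_i, compute m(α_i) mod 13:
  α_1 = 2: Horner steps 11 → 5 → 9, so m(2) = 9.
  α_2 = 10: Horner steps 11 → 2 → 6, so m(10) = 6.
  α_3 = 8: Horner steps 11 → 6 → 8, so m(8) = 8.
  α_4 = 12: Horner steps 11 → 11 → 1, so m(12) = 1.
  α_5 = 11: Horner steps 11 → 0 → 12, so m(11) = 12.
Codeword c = [9, 6, 8, 1, 12] ∈ F_13^5.


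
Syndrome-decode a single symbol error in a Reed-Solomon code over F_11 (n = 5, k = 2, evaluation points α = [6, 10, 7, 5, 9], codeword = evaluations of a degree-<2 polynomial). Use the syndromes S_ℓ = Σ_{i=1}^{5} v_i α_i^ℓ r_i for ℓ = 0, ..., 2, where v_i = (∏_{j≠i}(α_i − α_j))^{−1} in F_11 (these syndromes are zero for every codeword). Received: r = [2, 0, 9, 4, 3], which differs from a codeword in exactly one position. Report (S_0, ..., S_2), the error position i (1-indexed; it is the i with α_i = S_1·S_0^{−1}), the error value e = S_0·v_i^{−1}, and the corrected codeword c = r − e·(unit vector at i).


S = (10, 5, 8), error at position 1, error magnitude e = 1, c = [1, 0, 9, 4, 3].

Step 1: column multipliers v_i = (∏_{j≠i}(α_i − α_j))^{−1} mod 11.
  i = 1 (α = 6): (6−10)(6−7)(6−5)(6−9) = (−4)·(−1)·1·(−3) = −12 ≡ 10, so v_1 = 10^{−1} = 10 (mod 11).
  i = 2 (α = 10): (10−6)(10−7)(10−5)(10−9) = 4·3·5·1 = 60 ≡ 5, so v_2 = 5^{−1} = 9 (mod 11).
  i = 3 (α = 7): (7−6)(7−10)(7−5)(7−9) = 1·(−3)·2·(−2) = 12 ≡ 1, so v_3 = 1^{−1} = 1 (mod 11).
  i = 4 (α = 5): (5−6)(5−10)(5−7)(5−9) = (−1)·(−5)·(−2)·(−4) = 40 ≡ 7, so v_4 = 7^{−1} = 8 (mod 11).
  i = 5 (α = 9): (9−6)(9−10)(9−7)(9−5) = 3·(−1)·2·4 = −24 ≡ 9, so v_5 = 9^{−1} = 5 (mod 11).
  v = [10, 9, 1, 8, 5].
Step 2: syndromes of r = [2, 0, 9, 4, 3] (all sums mod 11).
  S_0 = Σ v_i r_i = 10·2 + 9·0 + 1·9 + 8·4 + 5·3 = 76 ≡ 10.
  S_1 = Σ v_i α_i r_i = 10·6·2 + 9·10·0 + 1·7·9 + 8·5·4 + 5·9·3 = 478 ≡ 5.
  α_i^2 mod 11 = [3, 1, 5, 3, 4].
  S_2 = Σ v_i α_i^2 r_i = 10·3·2 + 9·1·0 + 1·5·9 + 8·3·4 + 5·4·3 = 261 ≡ 8.
  S = (10, 5, 8) ≠ 0, so r is not a codeword (an error is present).
Step 3: locate the error. For a single error e at position i, S_ℓ = v_i·e·α_i^ℓ, so α_err = S_1/S_0.
  S_0^{−1} = 10^{−1} = 10 (mod 11), so α_err = 5·10 = 50 ≡ 6 = α_1. Error position i = 1.
  Consistency check: S_2/S_1 = 8·9 = 72 ≡ 6 = α_err ✓ (single-error assumption holds).
Step 4: error magnitude e = S_0/v_1 = S_0·∏_{j≠1}(α_1 − α_j) = 10·10 = 100 ≡ 1 (mod 11).
Step 5: correct position 1: c_1 = r_1 − e = 2 − 1 ≡ 1 (mod 11). Hence c = [1, 0, 9, 4, 3].
  Check: interpolating c through the α_i gives m(x) = 8 + 8·x (degree < 2) with m(α_i) = c_i for every i, so c is indeed a codeword.


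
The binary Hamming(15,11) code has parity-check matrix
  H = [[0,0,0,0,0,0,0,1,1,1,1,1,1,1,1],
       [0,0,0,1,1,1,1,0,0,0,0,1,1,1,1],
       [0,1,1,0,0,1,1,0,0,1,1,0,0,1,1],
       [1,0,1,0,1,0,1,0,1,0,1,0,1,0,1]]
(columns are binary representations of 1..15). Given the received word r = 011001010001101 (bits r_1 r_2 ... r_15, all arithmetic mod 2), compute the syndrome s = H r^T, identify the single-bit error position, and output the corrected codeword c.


s = (0, 0, 0, 1)^T, error position = 1, corrected codeword c = 111001010001101

Compute s = H r^T mod 2 one row at a time:
  s_1 = 1 + 0 + 0 + 0 + 1 + 1 + 0 + 1 = 4 ≡ 0 (mod 2).
  s_2 = 0 + 0 + 1 + 0 + 1 + 1 + 0 + 1 = 4 ≡ 0 (mod 2).
  s_3 = 1 + 1 + 1 + 0 + 0 + 0 + 0 + 1 = 4 ≡ 0 (mod 2).
  s_4 = 0 + 1 + 0 + 0 + 0 + 0 + 1 + 1 = 3 ≡ 1 (mod 2).
s = (0, 0, 0, 1)^T — this equals column 1 of H (binary 0001), so error is at position 1.
Correct: flip bit 1 of r = 011001010001101 to get c = 111001010001101.


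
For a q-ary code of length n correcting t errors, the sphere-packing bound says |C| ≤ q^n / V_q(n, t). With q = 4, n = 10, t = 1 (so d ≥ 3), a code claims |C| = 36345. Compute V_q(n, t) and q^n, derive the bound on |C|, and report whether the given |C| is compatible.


V_q(n, t) = 31, q^n = 1048576, Hamming bound = 33825, |C| = 36345 > bound (violated).

Step 1: Compute V_q(n, t) = Σ_{j=0}^1 C(n, j) (q−1)^j.
  j = 0: C(10,0)·(3)^0 = 1·1 = 1.
  j = 1: C(10,1)·(3)^1 = 10·3 = 30.
  V_q(n, t) = 1 + 30 = 31.
Step 2: q^n = 4^10 = 1048576.
Step 3: Hamming bound ⌊q^n / V_q(n,t)⌋ = ⌊1048576/31⌋ = 33825.
Step 4: Compare |C| = 36345 to 33825: violated.
The claimed |C| lies above the Hamming bound, so no 4-ary code of length 10 with d ≥ 3 can have 36345 codewords.


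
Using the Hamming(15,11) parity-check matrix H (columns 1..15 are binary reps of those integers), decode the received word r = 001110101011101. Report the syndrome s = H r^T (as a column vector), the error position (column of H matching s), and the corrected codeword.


s = (1, 0, 0, 1)^T, error position = 9, corrected codeword c = 001110100011101

Compute s = H r^T mod 2 one row at a time:
  s_1 = 0 + 1 + 0 + 1 + 1 + 1 + 0 + 1 = 5 ≡ 1 (mod 2).
  s_2 = 1 + 1 + 0 + 1 + 1 + 1 + 0 + 1 = 6 ≡ 0 (mod 2).
  s_3 = 0 + 1 + 0 + 1 + 0 + 1 + 0 + 1 = 4 ≡ 0 (mod 2).
  s_4 = 0 + 1 + 1 + 1 + 1 + 1 + 1 + 1 = 7 ≡ 1 (mod 2).
s = (1, 0, 0, 1)^T — this equals column 9 of H (binary 1001), so error is at position 9.
Correct: flip bit 9 of r = 001110101011101 to get c = 001110100011101.


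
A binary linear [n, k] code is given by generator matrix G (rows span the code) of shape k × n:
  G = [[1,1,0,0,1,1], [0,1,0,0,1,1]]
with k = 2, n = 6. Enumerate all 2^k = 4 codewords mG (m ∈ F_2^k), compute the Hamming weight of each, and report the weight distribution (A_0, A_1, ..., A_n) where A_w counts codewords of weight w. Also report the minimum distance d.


Weight distribution: A_0 = 1, A_1 = 1, A_3 = 1, A_4 = 1. Minimum distance d = 1.

Enumerate all 2^2 = 4 messages m ∈ F_2^2.
For each, compute codeword c = mG in F_2^6, then tally its weight.
  m = 00 → c = 000000, weight = 0.
  m = 10 → c = 110011, weight = 4.
  m = 01 → c = 010011, weight = 3.
  m = 11 → c = 100000, weight = 1.
Tally weights:
  weight 0: 1 codewords.
  weight 1: 1 codewords.
  weight 3: 1 codewords.
  weight 4: 1 codewords.
Minimum distance d = smallest w > 0 with A_w > 0 = 1.
Sanity: Σ A_w = 4 = 2^2 = 4 ✓.


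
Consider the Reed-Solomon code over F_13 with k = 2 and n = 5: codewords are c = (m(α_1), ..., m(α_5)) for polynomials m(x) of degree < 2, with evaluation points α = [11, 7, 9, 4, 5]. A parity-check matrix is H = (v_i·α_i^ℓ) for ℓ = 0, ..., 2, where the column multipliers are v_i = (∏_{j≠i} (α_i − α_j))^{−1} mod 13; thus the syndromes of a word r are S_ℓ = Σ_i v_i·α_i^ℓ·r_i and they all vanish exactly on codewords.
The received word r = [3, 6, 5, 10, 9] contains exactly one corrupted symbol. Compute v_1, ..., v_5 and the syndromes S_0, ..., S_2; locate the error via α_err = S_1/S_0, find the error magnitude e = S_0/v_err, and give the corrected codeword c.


S = (10, 5, 9), error at position 2, error magnitude e = 12, c = [3, 7, 5, 10, 9].

Step 1: column multipliers v_i = (∏_{j≠i}(α_i − α_j))^{−1} mod 13.
  i = 1 (α = 11): (11−7)(11−9)(11−4)(11−5) = 4·2·7·6 = 336 ≡ 11, so v_1 = 11^{−1} = 6 (mod 13).
  i = 2 (α = 7): (7−11)(7−9)(7−4)(7−5) = (−4)·(−2)·3·2 = 48 ≡ 9, so v_2 = 9^{−1} = 3 (mod 13).
  i = 3 (α = 9): (9−11)(9−7)(9−4)(9−5) = (−2)·2·5·4 = −80 ≡ 11, so v_3 = 11^{−1} = 6 (mod 13).
  i = 4 (α = 4): (4−11)(4−7)(4−9)(4−5) = (−7)·(−3)·(−5)·(−1) = 105 ≡ 1, so v_4 = 1^{−1} = 1 (mod 13).
  i = 5 (α = 5): (5−11)(5−7)(5−9)(5−4) = (−6)·(−2)·(−4)·1 = −48 ≡ 4, so v_5 = 4^{−1} = 10 (mod 13).
  v = [6, 3, 6, 1, 10].
Step 2: syndromes of r = [3, 6, 5, 10, 9] (all sums mod 13).
  S_0 = Σ v_i r_i = 6·3 + 3·6 + 6·5 + 1·10 + 10·9 = 166 ≡ 10.
  S_1 = Σ v_i α_i r_i = 6·11·3 + 3·7·6 + 6·9·5 + 1·4·10 + 10·5·9 = 1084 ≡ 5.
  α_i^2 mod 13 = [4, 10, 3, 3, 12].
  S_2 = Σ v_i α_i^2 r_i = 6·4·3 + 3·10·6 + 6·3·5 + 1·3·10 + 10·12·9 = 1452 ≡ 9.
  S = (10, 5, 9) ≠ 0, so r is not a codeword (an error is present).
Step 3: locate the error. For a single error e at position i, S_ℓ = v_i·e·α_i^ℓ, so α_err = S_1/S_0.
  S_0^{−1} = 10^{−1} = 4 (mod 13), so α_err = 5·4 = 20 ≡ 7 = α_2. Error position i = 2.
  Consistency check: S_2/S_1 = 9·8 = 72 ≡ 7 = α_err ✓ (single-error assumption holds).
Step 4: error magnitude e = S_0/v_2 = S_0·∏_{j≠2}(α_2 − α_j) = 10·9 = 90 ≡ 12 (mod 13).
Step 5: correct position 2: c_2 = r_2 − e = 6 − 12 ≡ 7 (mod 13). Hence c = [3, 7, 5, 10, 9].
  Check: interpolating c through the α_i gives m(x) = 1 + 12·x (degree < 2) with m(α_i) = c_i for every i, so c is indeed a codeword.


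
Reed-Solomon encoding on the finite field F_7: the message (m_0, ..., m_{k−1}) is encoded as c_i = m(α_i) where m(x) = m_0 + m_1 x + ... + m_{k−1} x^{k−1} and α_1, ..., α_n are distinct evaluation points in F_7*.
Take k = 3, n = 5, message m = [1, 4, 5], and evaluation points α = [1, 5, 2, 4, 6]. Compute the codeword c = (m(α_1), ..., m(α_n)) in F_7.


c = [3, 6, 1, 6, 2]

Message polynomial: m(x) = 1 + 4·x + 5·x^2 (mod 7).
For each evaluation point α_i, compute m(α_i) mod 7:
  α_1 = 1: Horner steps 5 → 2 → 3, so m(1) = 3.
  α_2 = 5: Horner steps 5 → 1 → 6, so m(5) = 6.
  α_3 = 2: Horner steps 5 → 0 → 1, so m(2) = 1.
  α_4 = 4: Horner steps 5 → 3 → 6, so m(4) = 6.
  α_5 = 6: Horner steps 5 → 6 → 2, so m(6) = 2.
Codeword c = [3, 6, 1, 6, 2] ∈ F_7^5.


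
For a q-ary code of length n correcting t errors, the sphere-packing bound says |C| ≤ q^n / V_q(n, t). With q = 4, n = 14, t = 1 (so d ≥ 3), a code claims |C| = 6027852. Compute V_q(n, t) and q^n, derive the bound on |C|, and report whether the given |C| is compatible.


V_q(n, t) = 43, q^n = 268435456, Hamming bound = 6242685, |C| = 6027852 ≤ bound (satisfied).

Step 1: Compute V_q(n, t) = Σ_{j=0}^1 C(n, j) (q−1)^j.
  j = 0: C(14,0)·(3)^0 = 1·1 = 1.
  j = 1: C(14,1)·(3)^1 = 14·3 = 42.
  V_q(n, t) = 1 + 42 = 43.
Step 2: q^n = 4^14 = 268435456.
Step 3: Hamming bound ⌊q^n / V_q(n,t)⌋ = ⌊268435456/43⌋ = 6242685.
Step 4: Compare |C| = 6027852 to 6242685: satisfied.
The claimed |C| lies below the Hamming bound.


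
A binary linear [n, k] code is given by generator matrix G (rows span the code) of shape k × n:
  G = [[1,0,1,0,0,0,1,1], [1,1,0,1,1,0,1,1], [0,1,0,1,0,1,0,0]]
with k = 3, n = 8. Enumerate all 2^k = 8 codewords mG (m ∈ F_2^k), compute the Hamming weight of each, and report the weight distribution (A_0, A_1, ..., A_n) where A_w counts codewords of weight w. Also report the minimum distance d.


Weight distribution: A_0 = 1, A_3 = 2, A_4 = 2, A_5 = 1, A_6 = 1, A_7 = 1. Minimum distance d = 3.

Enumerate all 2^3 = 8 messages m ∈ F_2^3.
For each, compute codeword c = mG in F_2^8, then tally its weight.
  m = 000 → c = 00000000, weight = 0.
  m = 100 → c = 10100011, weight = 4.
  m = 010 → c = 11011011, weight = 6.
  m = 110 → c = 01111000, weight = 4.
  m = 001 → c = 01010100, weight = 3.
  m = 101 → c = 11110111, weight = 7.
  m = 011 → c = 10001111, weight = 5.
  m = 111 → c = 00101100, weight = 3.
Tally weights:
  weight 0: 1 codewords.
  weight 3: 2 codewords.
  weight 4: 2 codewords.
  weight 5: 1 codewords.
  weight 6: 1 codewords.
  weight 7: 1 codewords.
Minimum distance d = smallest w > 0 with A_w > 0 = 3.
Sanity: Σ A_w = 8 = 2^3 = 8 ✓.


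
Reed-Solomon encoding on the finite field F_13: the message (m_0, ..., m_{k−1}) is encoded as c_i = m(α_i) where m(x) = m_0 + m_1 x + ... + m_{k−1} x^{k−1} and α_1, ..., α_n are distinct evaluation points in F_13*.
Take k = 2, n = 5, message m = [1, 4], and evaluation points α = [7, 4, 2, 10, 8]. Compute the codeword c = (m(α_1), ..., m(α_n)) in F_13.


c = [3, 4, 9, 2, 7]

Message polynomial: m(x) = 1 + 4·x (mod 13).
For each evaluation point α_i, compute m(α_i) mod 13:
  α_1 = 7: Horner steps 4 → 3, so m(7) = 3.
  α_2 = 4: Horner steps 4 → 4, so m(4) = 4.
  α_3 = 2: Horner steps 4 → 9, so m(2) = 9.
  α_4 = 10: Horner steps 4 → 2, so m(10) = 2.
  α_5 = 8: Horner steps 4 → 7, so m(8) = 7.
Codeword c = [3, 4, 9, 2, 7] ∈ F_13^5.


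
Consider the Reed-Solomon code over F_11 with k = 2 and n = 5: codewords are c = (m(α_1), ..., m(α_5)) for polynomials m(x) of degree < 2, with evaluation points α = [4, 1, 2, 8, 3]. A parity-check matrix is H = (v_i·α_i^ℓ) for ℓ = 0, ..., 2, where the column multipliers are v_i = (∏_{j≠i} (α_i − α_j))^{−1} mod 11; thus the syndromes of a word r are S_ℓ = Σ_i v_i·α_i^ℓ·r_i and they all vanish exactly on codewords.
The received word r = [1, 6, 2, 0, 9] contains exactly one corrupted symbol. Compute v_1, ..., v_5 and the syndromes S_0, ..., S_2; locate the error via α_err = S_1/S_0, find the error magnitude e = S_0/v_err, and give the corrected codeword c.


S = (2, 8, 10), error at position 1, error magnitude e = 7, c = [5, 6, 2, 0, 9].

Step 1: column multipliers v_i = (∏_{j≠i}(α_i − α_j))^{−1} mod 11.
  i = 1 (α = 4): (4−1)(4−2)(4−8)(4−3) = 3·2·(−4)·1 = −24 ≡ 9, so v_1 = 9^{−1} = 5 (mod 11).
  i = 2 (α = 1): (1−4)(1−2)(1−8)(1−3) = (−3)·(−1)·(−7)·(−2) = 42 ≡ 9, so v_2 = 9^{−1} = 5 (mod 11).
  i = 3 (α = 2): (2−4)(2−1)(2−8)(2−3) = (−2)·1·(−6)·(−1) = −12 ≡ 10, so v_3 = 10^{−1} = 10 (mod 11).
  i = 4 (α = 8): (8−4)(8−1)(8−2)(8−3) = 4·7·6·5 = 840 ≡ 4, so v_4 = 4^{−1} = 3 (mod 11).
  i = 5 (α = 3): (3−4)(3−1)(3−2)(3−8) = (−1)·2·1·(−5) = 10 ≡ 10, so v_5 = 10^{−1} = 10 (mod 11).
  v = [5, 5, 10, 3, 10].
Step 2: syndromes of r = [1, 6, 2, 0, 9] (all sums mod 11).
  S_0 = Σ v_i r_i = 5·1 + 5·6 + 10·2 + 3·0 + 10·9 = 145 ≡ 2.
  S_1 = Σ v_i α_i r_i = 5·4·1 + 5·1·6 + 10·2·2 + 3·8·0 + 10·3·9 = 360 ≡ 8.
  α_i^2 mod 11 = [5, 1, 4, 9, 9].
  S_2 = Σ v_i α_i^2 r_i = 5·5·1 + 5·1·6 + 10·4·2 + 3·9·0 + 10·9·9 = 945 ≡ 10.
  S = (2, 8, 10) ≠ 0, so r is not a codeword (an error is present).
Step 3: locate the error. For a single error e at position i, S_ℓ = v_i·e·α_i^ℓ, so α_err = S_1/S_0.
  S_0^{−1} = 2^{−1} = 6 (mod 11), so α_err = 8·6 = 48 ≡ 4 = α_1. Error position i = 1.
  Consistency check: S_2/S_1 = 10·7 = 70 ≡ 4 = α_err ✓ (single-error assumption holds).
Step 4: error magnitude e = S_0/v_1 = S_0·∏_{j≠1}(α_1 − α_j) = 2·9 = 18 ≡ 7 (mod 11).
Step 5: correct position 1: c_1 = r_1 − e = 1 − 7 ≡ 5 (mod 11). Hence c = [5, 6, 2, 0, 9].
  Check: interpolating c through the α_i gives m(x) = 10 + 7·x (degree < 2) with m(α_i) = c_i for every i, so c is indeed a codeword.


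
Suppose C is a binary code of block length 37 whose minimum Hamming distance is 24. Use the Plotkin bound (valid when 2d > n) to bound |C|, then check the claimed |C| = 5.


Plotkin bound M ≤ 4; given |C| = 5 > bound (violated).

Check applicability: 2d = 48, n = 37.
2d − n = 11 > 0, so Plotkin applies.
Compute d/(2d−n) = 24/11 ≈ 2.1818.
⌊d/(2d−n)⌋ = 2.
Plotkin bound: M ≤ 2·2 = 4.
Given |C| = 5, check: VIOLATED.
This |C| is above the Plotkin bound, so no binary code with n = 37, d = 24 and 5 codewords exists.


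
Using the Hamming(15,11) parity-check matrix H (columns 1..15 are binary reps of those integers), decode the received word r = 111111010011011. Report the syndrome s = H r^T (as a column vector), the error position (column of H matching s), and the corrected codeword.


s = (1, 0, 0, 1)^T, error position = 9, corrected codeword c = 111111011011011

Compute s = H r^T mod 2 one row at a time:
  s_1 = 1 + 0 + 0 + 1 + 1 + 0 + 1 + 1 = 5 ≡ 1 (mod 2).
  s_2 = 1 + 1 + 1 + 0 + 1 + 0 + 1 + 1 = 6 ≡ 0 (mod 2).
  s_3 = 1 + 1 + 1 + 0 + 0 + 1 + 1 + 1 = 6 ≡ 0 (mod 2).
  s_4 = 1 + 1 + 1 + 0 + 0 + 1 + 0 + 1 = 5 ≡ 1 (mod 2).
s = (1, 0, 0, 1)^T — this equals column 9 of H (binary 1001), so error is at position 9.
Correct: flip bit 9 of r = 111111010011011 to get c = 111111011011011.


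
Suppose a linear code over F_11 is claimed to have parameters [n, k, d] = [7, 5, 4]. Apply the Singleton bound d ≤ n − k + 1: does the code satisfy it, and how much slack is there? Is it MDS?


Singleton RHS = n − k + 1 = 3, slack = -1, bound violated (no such code; not MDS).

Singleton bound: d ≤ n − k + 1.
Here n = 7, k = 5, so n − k + 1 = 3.
Given d = 4, check d ≤ 3: NO.
Slack = (n − k + 1) − d = -1.
The slack is negative: d = 4 exceeds n − k + 1 = 3 by 1, so the Singleton bound is violated and no linear [7, 5, 4]_11 code can exist. In particular it is not MDS (MDS requires d = n − k + 1 exactly).
Description: the claimed parameters are [7, 5, 4]_11; such a code would be impossible (violates the Singleton bound).


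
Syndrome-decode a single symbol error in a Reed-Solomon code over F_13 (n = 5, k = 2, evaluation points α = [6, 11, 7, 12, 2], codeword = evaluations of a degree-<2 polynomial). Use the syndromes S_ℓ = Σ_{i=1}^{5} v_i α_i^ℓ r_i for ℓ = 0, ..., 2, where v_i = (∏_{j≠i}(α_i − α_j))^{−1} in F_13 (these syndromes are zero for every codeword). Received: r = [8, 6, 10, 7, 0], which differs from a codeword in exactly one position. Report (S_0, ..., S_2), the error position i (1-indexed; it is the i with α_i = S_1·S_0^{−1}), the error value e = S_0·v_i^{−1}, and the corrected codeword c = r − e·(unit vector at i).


S = (7, 12, 2), error at position 2, error magnitude e = 1, c = [8, 5, 10, 7, 0].

Step 1: column multipliers v_i = (∏_{j≠i}(α_i − α_j))^{−1} mod 13.
  i = 1 (α = 6): (6−11)(6−7)(6−12)(6−2) = (−5)·(−1)·(−6)·4 = −120 ≡ 10, so v_1 = 10^{−1} = 4 (mod 13).
  i = 2 (α = 11): (11−6)(11−7)(11−12)(11−2) = 5·4·(−1)·9 = −180 ≡ 2, so v_2 = 2^{−1} = 7 (mod 13).
  i = 3 (α = 7): (7−6)(7−11)(7−12)(7−2) = 1·(−4)·(−5)·5 = 100 ≡ 9, so v_3 = 9^{−1} = 3 (mod 13).
  i = 4 (α = 12): (12−6)(12−11)(12−7)(12−2) = 6·1·5·10 = 300 ≡ 1, so v_4 = 1^{−1} = 1 (mod 13).
  i = 5 (α = 2): (2−6)(2−11)(2−7)(2−12) = (−4)·(−9)·(−5)·(−10) = 1800 ≡ 6, so v_5 = 6^{−1} = 11 (mod 13).
  v = [4, 7, 3, 1, 11].
Step 2: syndromes of r = [8, 6, 10, 7, 0] (all sums mod 13).
  S_0 = Σ v_i r_i = 4·8 + 7·6 + 3·10 + 1·7 + 11·0 = 111 ≡ 7.
  S_1 = Σ v_i α_i r_i = 4·6·8 + 7·11·6 + 3·7·10 + 1·12·7 + 11·2·0 = 948 ≡ 12.
  α_i^2 mod 13 = [10, 4, 10, 1, 4].
  S_2 = Σ v_i α_i^2 r_i = 4·10·8 + 7·4·6 + 3·10·10 + 1·1·7 + 11·4·0 = 795 ≡ 2.
  S = (7, 12, 2) ≠ 0, so r is not a codeword (an error is present).
Step 3: locate the error. For a single error e at position i, S_ℓ = v_i·e·α_i^ℓ, so α_err = S_1/S_0.
  S_0^{−1} = 7^{−1} = 2 (mod 13), so α_err = 12·2 = 24 ≡ 11 = α_2. Error position i = 2.
  Consistency check: S_2/S_1 = 2·12 = 24 ≡ 11 = α_err ✓ (single-error assumption holds).
Step 4: error magnitude e = S_0/v_2 = S_0·∏_{j≠2}(α_2 − α_j) = 7·2 = 14 ≡ 1 (mod 13).
Step 5: correct position 2: c_2 = r_2 − e = 6 − 1 ≡ 5 (mod 13). Hence c = [8, 5, 10, 7, 0].
  Check: interpolating c through the α_i gives m(x) = 9 + 2·x (degree < 2) with m(α_i) = c_i for every i, so c is indeed a codeword.


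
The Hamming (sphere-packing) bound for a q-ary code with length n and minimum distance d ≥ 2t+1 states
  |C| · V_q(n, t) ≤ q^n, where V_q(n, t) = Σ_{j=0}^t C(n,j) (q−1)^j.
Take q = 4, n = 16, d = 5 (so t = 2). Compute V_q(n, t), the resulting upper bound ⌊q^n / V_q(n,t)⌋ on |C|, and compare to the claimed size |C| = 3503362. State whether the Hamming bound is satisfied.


V_q(n, t) = 1129, q^n = 4294967296, Hamming bound = 3804222, |C| = 3503362 ≤ bound (satisfied).

Step 1: Compute V_q(n, t) = Σ_{j=0}^2 C(n, j) (q−1)^j.
  j = 0: C(16,0)·(3)^0 = 1·1 = 1.
  j = 1: C(16,1)·(3)^1 = 16·3 = 48.
  j = 2: C(16,2)·(3)^2 = 120·9 = 1080.
  V_q(n, t) = 1 + 48 + 1080 = 1129.
Step 2: q^n = 4^16 = 4294967296.
Step 3: Hamming bound ⌊q^n / V_q(n,t)⌋ = ⌊4294967296/1129⌋ = 3804222.
Step 4: Compare |C| = 3503362 to 3804222: satisfied.
The claimed |C| lies below the Hamming bound.


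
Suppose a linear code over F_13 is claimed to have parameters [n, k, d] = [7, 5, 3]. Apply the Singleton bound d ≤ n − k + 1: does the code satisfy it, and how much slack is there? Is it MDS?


Singleton RHS = n − k + 1 = 3, slack = 0, bound satisfied, MDS.

Singleton bound: d ≤ n − k + 1.
Here n = 7, k = 5, so n − k + 1 = 3.
Given d = 3, check d ≤ 3: YES.
Slack = (n − k + 1) − d = 0.
The code is MDS (slack = 0).
Description: the claimed parameters are [7, 5, 3]_13; such a code would be MDS (meets Singleton bound).


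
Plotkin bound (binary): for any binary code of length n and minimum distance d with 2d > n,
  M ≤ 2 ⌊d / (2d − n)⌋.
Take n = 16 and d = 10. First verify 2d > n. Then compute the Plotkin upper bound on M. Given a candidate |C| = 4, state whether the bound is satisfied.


Plotkin bound M ≤ 4; given |C| = 4 ≤ bound (satisfied).

Check applicability: 2d = 20, n = 16.
2d − n = 4 > 0, so Plotkin applies.
Compute d/(2d−n) = 10/4 ≈ 2.5000.
⌊d/(2d−n)⌋ = 2.
Plotkin bound: M ≤ 2·2 = 4.
Given |C| = 4, check: satisfied.
This |C| is at the Plotkin bound.


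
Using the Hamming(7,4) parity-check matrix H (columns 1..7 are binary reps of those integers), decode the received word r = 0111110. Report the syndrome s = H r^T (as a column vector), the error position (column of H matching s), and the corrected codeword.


s = (1, 1, 0)^T, error position = 6, corrected codeword c = 0111100

Compute s = H r^T mod 2 one row at a time:
  s_1 = 1 + 1 + 1 + 0 = 3 ≡ 1 (mod 2).
  s_2 = 1 + 1 + 1 + 0 = 3 ≡ 1 (mod 2).
  s_3 = 0 + 1 + 1 + 0 = 2 ≡ 0 (mod 2).
s = (1, 1, 0)^T — this equals column 6 of H (binary 110), so error is at position 6.
Correct: flip bit 6 of r = 0111110 to get c = 0111100.


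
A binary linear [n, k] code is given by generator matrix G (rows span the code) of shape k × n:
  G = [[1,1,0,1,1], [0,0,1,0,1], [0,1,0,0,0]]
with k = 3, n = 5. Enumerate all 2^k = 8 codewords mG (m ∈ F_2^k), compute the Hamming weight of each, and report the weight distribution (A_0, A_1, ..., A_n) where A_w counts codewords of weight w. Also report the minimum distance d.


Weight distribution: A_0 = 1, A_1 = 1, A_2 = 1, A_3 = 3, A_4 = 2. Minimum distance d = 1.

Enumerate all 2^3 = 8 messages m ∈ F_2^3.
For each, compute codeword c = mG in F_2^5, then tally its weight.
  m = 000 → c = 00000, weight = 0.
  m = 100 → c = 11011, weight = 4.
  m = 010 → c = 00101, weight = 2.
  m = 110 → c = 11110, weight = 4.
  m = 001 → c = 01000, weight = 1.
  m = 101 → c = 10011, weight = 3.
  m = 011 → c = 01101, weight = 3.
  m = 111 → c = 10110, weight = 3.
Tally weights:
  weight 0: 1 codewords.
  weight 1: 1 codewords.
  weight 2: 1 codewords.
  weight 3: 3 codewords.
  weight 4: 2 codewords.
Minimum distance d = smallest w > 0 with A_w > 0 = 1.
Sanity: Σ A_w = 8 = 2^3 = 8 ✓.


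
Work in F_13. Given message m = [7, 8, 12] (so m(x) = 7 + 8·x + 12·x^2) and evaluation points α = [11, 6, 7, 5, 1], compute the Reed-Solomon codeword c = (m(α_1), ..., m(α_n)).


c = [0, 6, 1, 9, 1]

Message polynomial: m(x) = 7 + 8·x + 12·x^2 (mod 13).
For each evaluation point α_i, compute m(α_i) mod 13:
  α_1 = 11: Horner steps 12 → 10 → 0, so m(11) = 0.
  α_2 = 6: Horner steps 12 → 2 → 6, so m(6) = 6.
  α_3 = 7: Horner steps 12 → 1 → 1, so m(7) = 1.
  α_4 = 5: Horner steps 12 → 3 → 9, so m(5) = 9.
  α_5 = 1: Horner steps 12 → 7 → 1, so m(1) = 1.
Codeword c = [0, 6, 1, 9, 1] ∈ F_13^5.


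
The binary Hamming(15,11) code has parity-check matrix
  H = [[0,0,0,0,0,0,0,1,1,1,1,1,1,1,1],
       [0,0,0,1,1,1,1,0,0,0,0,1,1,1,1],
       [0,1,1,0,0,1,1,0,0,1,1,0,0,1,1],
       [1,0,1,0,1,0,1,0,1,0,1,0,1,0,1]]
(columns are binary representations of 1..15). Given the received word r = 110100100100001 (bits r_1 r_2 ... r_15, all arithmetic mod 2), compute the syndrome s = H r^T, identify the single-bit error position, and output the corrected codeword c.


s = (0, 1, 0, 1)^T, error position = 5, corrected codeword c = 110110100100001

Compute s = H r^T mod 2 one row at a time:
  s_1 = 0 + 0 + 1 + 0 + 0 + 0 + 0 + 1 = 2 ≡ 0 (mod 2).
  s_2 = 1 + 0 + 0 + 1 + 0 + 0 + 0 + 1 = 3 ≡ 1 (mod 2).
  s_3 = 1 + 0 + 0 + 1 + 1 + 0 + 0 + 1 = 4 ≡ 0 (mod 2).
  s_4 = 1 + 0 + 0 + 1 + 0 + 0 + 0 + 1 = 3 ≡ 1 (mod 2).
s = (0, 1, 0, 1)^T — this equals column 5 of H (binary 0101), so error is at position 5.
Correct: flip bit 5 of r = 110100100100001 to get c = 110110100100001.


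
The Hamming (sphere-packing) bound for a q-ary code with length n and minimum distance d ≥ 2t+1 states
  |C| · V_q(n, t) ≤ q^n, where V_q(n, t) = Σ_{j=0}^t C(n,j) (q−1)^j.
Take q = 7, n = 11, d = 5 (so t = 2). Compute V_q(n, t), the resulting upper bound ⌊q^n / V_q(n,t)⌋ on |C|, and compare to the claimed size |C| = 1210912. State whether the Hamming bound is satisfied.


V_q(n, t) = 2047, q^n = 1977326743, Hamming bound = 965963, |C| = 1210912 > bound (violated).

Step 1: Compute V_q(n, t) = Σ_{j=0}^2 C(n, j) (q−1)^j.
  j = 0: C(11,0)·(6)^0 = 1·1 = 1.
  j = 1: C(11,1)·(6)^1 = 11·6 = 66.
  j = 2: C(11,2)·(6)^2 = 55·36 = 1980.
  V_q(n, t) = 1 + 66 + 1980 = 2047.
Step 2: q^n = 7^11 = 1977326743.
Step 3: Hamming bound ⌊q^n / V_q(n,t)⌋ = ⌊1977326743/2047⌋ = 965963.
Step 4: Compare |C| = 1210912 to 965963: violated.
The claimed |C| lies above the Hamming bound, so no 7-ary code of length 11 with d ≥ 5 can have 1210912 codewords.


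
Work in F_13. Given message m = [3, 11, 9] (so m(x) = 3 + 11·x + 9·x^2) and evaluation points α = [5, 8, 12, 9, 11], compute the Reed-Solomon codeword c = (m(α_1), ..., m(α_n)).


c = [10, 4, 1, 12, 4]

Message polynomial: m(x) = 3 + 11·x + 9·x^2 (mod 13).
For each evaluation point α_i, compute m(α_i) mod 13:
  α_1 = 5: Horner steps 9 → 4 → 10, so m(5) = 10.
  α_2 = 8: Horner steps 9 → 5 → 4, so m(8) = 4.
  α_3 = 12: Horner steps 9 → 2 → 1, so m(12) = 1.
  α_4 = 9: Horner steps 9 → 1 → 12, so m(9) = 12.
  α_5 = 11: Horner steps 9 → 6 → 4, so m(11) = 4.
Codeword c = [10, 4, 1, 12, 4] ∈ F_13^5.


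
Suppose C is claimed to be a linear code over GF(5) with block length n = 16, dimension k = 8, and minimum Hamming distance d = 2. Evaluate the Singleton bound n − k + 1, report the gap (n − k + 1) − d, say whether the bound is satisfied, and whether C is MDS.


Singleton RHS = n − k + 1 = 9, slack = 7, bound satisfied, not MDS.

Singleton bound: d ≤ n − k + 1.
Here n = 16, k = 8, so n − k + 1 = 9.
Given d = 2, check d ≤ 9: YES.
Slack = (n − k + 1) − d = 7.
The code is NOT MDS (slack = 7 > 0).
Description: the claimed parameters are [16, 8, 2]_5; such a code would be non-MDS.


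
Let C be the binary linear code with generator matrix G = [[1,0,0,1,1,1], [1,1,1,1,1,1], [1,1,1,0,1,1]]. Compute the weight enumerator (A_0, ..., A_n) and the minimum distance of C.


Weight distribution: A_0 = 1, A_1 = 1, A_2 = 1, A_3 = 2, A_4 = 1, A_5 = 1, A_6 = 1. Minimum distance d = 1.

Enumerate all 2^3 = 8 messages m ∈ F_2^3.
For each, compute codeword c = mG in F_2^6, then tally its weight.
  m = 000 → c = 000000, weight = 0.
  m = 100 → c = 100111, weight = 4.
  m = 010 → c = 111111, weight = 6.
  m = 110 → c = 011000, weight = 2.
  m = 001 → c = 111011, weight = 5.
  m = 101 → c = 011100, weight = 3.
  m = 011 → c = 000100, weight = 1.
  m = 111 → c = 100011, weight = 3.
Tally weights:
  weight 0: 1 codewords.
  weight 1: 1 codewords.
  weight 2: 1 codewords.
  weight 3: 2 codewords.
  weight 4: 1 codewords.
  weight 5: 1 codewords.
  weight 6: 1 codewords.
Minimum distance d = smallest w > 0 with A_w > 0 = 1.
Sanity: Σ A_w = 8 = 2^3 = 8 ✓.


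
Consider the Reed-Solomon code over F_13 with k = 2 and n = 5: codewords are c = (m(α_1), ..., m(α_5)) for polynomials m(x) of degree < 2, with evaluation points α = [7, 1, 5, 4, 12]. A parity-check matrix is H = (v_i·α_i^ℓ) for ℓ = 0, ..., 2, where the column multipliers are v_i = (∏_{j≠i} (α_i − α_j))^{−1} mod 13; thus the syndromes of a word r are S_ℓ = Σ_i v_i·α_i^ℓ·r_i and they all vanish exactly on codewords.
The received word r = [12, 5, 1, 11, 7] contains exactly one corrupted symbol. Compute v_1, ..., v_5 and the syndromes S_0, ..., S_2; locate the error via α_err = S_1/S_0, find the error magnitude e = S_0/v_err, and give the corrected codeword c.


S = (8, 6, 11), error at position 4, error magnitude e = 9, c = [12, 5, 1, 2, 7].

Step 1: column multipliers v_i = (∏_{j≠i}(α_i − α_j))^{−1} mod 13.
  i = 1 (α = 7): (7−1)(7−5)(7−4)(7−12) = 6·2·3·(−5) = −180 ≡ 2, so v_1 = 2^{−1} = 7 (mod 13).
  i = 2 (α = 1): (1−7)(1−5)(1−4)(1−12) = (−6)·(−4)·(−3)·(−11) = 792 ≡ 12, so v_2 = 12^{−1} = 12 (mod 13).
  i = 3 (α = 5): (5−7)(5−1)(5−4)(5−12) = (−2)·4·1·(−7) = 56 ≡ 4, so v_3 = 4^{−1} = 10 (mod 13).
  i = 4 (α = 4): (4−7)(4−1)(4−5)(4−12) = (−3)·3·(−1)·(−8) = −72 ≡ 6, so v_4 = 6^{−1} = 11 (mod 13).
  i = 5 (α = 12): (12−7)(12−1)(12−5)(12−4) = 5·11·7·8 = 3080 ≡ 12, so v_5 = 12^{−1} = 12 (mod 13).
  v = [7, 12, 10, 11, 12].
Step 2: syndromes of r = [12, 5, 1, 11, 7] (all sums mod 13).
  S_0 = Σ v_i r_i = 7·12 + 12·5 + 10·1 + 11·11 + 12·7 = 359 ≡ 8.
  S_1 = Σ v_i α_i r_i = 7·7·12 + 12·1·5 + 10·5·1 + 11·4·11 + 12·12·7 = 2190 ≡ 6.
  α_i^2 mod 13 = [10, 1, 12, 3, 1].
  S_2 = Σ v_i α_i^2 r_i = 7·10·12 + 12·1·5 + 10·12·1 + 11·3·11 + 12·1·7 = 1467 ≡ 11.
  S = (8, 6, 11) ≠ 0, so r is not a codeword (an error is present).
Step 3: locate the error. For a single error e at position i, S_ℓ = v_i·e·α_i^ℓ, so α_err = S_1/S_0.
  S_0^{−1} = 8^{−1} = 5 (mod 13), so α_err = 6·5 = 30 ≡ 4 = α_4. Error position i = 4.
  Consistency check: S_2/S_1 = 11·11 = 121 ≡ 4 = α_err ✓ (single-error assumption holds).
Step 4: error magnitude e = S_0/v_4 = S_0·∏_{j≠4}(α_4 − α_j) = 8·6 = 48 ≡ 9 (mod 13).
Step 5: correct position 4: c_4 = r_4 − e = 11 − 9 ≡ 2 (mod 13). Hence c = [12, 5, 1, 2, 7].
  Check: interpolating c through the α_i gives m(x) = 6 + 12·x (degree < 2) with m(α_i) = c_i for every i, so c is indeed a codeword.
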